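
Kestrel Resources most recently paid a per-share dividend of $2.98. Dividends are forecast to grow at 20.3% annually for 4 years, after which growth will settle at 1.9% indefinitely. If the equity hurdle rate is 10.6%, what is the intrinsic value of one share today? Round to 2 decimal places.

Two-stage DDM. Project D₁…D_4 at 0.203, terminal growth 0.019, discount at r = 0.106.
D_1 = 3.5849
D_2 = 4.3127
D_3 = 5.1882
D_4 = 6.2414
Terminal value at t=4: TV = D_5/(r−g) = 6.3599/(0.106−0.019) = 73.1027
P₀ = 3.5849/(1+0.106)^1 + 4.3127/(1+0.106)^2 + 5.1882/(1+0.106)^3 + 6.2414/(1+0.106)^4 + 73.1027/(1+0.106)^4 = 63.6285

$63.63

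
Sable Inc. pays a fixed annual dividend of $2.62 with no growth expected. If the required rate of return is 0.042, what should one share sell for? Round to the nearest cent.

Zero-growth DDM (perpetuity): P₀ = D/r = 2.62 / 0.042 = 62.3810

$62.38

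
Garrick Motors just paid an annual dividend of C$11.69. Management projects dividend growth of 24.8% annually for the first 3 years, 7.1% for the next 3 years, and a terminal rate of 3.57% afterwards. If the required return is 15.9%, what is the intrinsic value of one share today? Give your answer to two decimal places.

Three-stage DDM. Project D₁…D_6; terminal Gordon value at t=6 with g = 0.0357; discount at r = 0.159.
D_1 = 14.5891
D_2 = 18.2072
D_3 = 22.7226
D_4 = 24.3359
D_5 = 26.0638
D_6 = 27.9143
TV_6 = 28.9108/(0.159−0.0357) = 234.4756
P₀ = Σ Dₜ/(1+r)ᵗ + TV_6/(1+r)^6 = 174.9416

C$174.94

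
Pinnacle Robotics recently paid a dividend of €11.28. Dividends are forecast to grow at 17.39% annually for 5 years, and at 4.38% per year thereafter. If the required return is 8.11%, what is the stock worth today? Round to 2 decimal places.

€549.18

Two-stage DDM. Project D₁…D_5 at 0.1739, terminal growth 0.0438, discount at r = 0.0811.
D_1 = 13.2416
D_2 = 15.5443
D_3 = 18.2475
D_4 = 21.4207
D_5 = 25.1458
Terminal value at t=5: TV = D_6/(r−g) = 26.2471/(0.0811−0.0438) = 703.6765
P₀ = 13.2416/(1+0.0811)^1 + 15.5443/(1+0.0811)^2 + 18.2475/(1+0.0811)^3 + 21.4207/(1+0.0811)^4 + 25.1458/(1+0.0811)^5 + 703.6765/(1+0.0811)^5 = 549.1759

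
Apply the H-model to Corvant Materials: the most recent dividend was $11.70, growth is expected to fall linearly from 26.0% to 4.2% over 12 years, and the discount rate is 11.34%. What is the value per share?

H-model: P₀ = D₀[(1+g_L) + H(g_S−g_L)]/(r−g_L), with H = 12/2 = 6.
P₀ = 11.70 × [(1+0.042) + 6×(0.26−0.042)] / (0.1134−0.042)
   = 11.70 × 2.3500 / 0.0714 = 385.0840

$385.08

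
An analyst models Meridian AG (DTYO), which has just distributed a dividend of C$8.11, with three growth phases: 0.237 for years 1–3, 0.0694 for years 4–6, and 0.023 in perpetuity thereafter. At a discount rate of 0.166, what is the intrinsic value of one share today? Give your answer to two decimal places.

Three-stage DDM. Project D₁…D_6; terminal Gordon value at t=6 with g = 0.023; discount at r = 0.166.
D_1 = 10.0321
D_2 = 12.4097
D_3 = 15.3508
D_4 = 16.4161
D_5 = 17.5554
D_6 = 18.7737
TV_6 = 19.2055/(0.166−0.023) = 134.3044
P₀ = Σ Dₜ/(1+r)ᵗ + TV_6/(1+r)^6 = 105.3565

C$105.36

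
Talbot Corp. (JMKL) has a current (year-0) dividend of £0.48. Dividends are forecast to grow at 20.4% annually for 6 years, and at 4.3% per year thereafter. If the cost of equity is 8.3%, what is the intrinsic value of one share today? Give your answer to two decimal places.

£27.87

Two-stage DDM. Project D₁…D_6 at 0.204, terminal growth 0.043, discount at r = 0.083.
D_1 = 0.5779
D_2 = 0.6958
D_3 = 0.8378
D_4 = 1.0087
D_5 = 1.2144
D_6 = 1.4622
Terminal value at t=6: TV = D_7/(r−g) = 1.5251/(0.083−0.043) = 38.1263
P₀ = 0.5779/(1+0.083)^1 + 0.6958/(1+0.083)^2 + 0.8378/(1+0.083)^3 + 1.0087/(1+0.083)^4 + 1.2144/(1+0.083)^5 + 1.4622/(1+0.083)^6 + 38.1263/(1+0.083)^6 = 27.8704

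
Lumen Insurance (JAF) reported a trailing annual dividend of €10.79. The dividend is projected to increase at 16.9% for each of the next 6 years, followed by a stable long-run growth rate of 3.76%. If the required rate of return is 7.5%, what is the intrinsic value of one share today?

Two-stage DDM. Project D₁…D_6 at 0.169, terminal growth 0.0376, discount at r = 0.075.
D_1 = 12.6135
D_2 = 14.7452
D_3 = 17.2371
D_4 = 20.1502
D_5 = 23.5556
D_6 = 27.5365
Terminal value at t=6: TV = D_7/(r−g) = 28.5719/(0.075−0.0376) = 763.9534
P₀ = 12.6135/(1+0.075)^1 + 14.7452/(1+0.075)^2 + 17.2371/(1+0.075)^3 + 20.1502/(1+0.075)^4 + 23.5556/(1+0.075)^5 + 27.5365/(1+0.075)^6 + 763.9534/(1+0.075)^6 = 582.7195

€582.72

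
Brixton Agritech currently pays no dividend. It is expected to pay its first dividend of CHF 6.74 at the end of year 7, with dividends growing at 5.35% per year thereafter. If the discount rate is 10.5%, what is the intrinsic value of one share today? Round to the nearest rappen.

CHF 71.89

Deferred-dividend DDM. At t=6 the remaining stream is a growing perpetuity with first payment D_7 = 6.74.
V_6 = D_7/(r−g) = 6.74/(0.105−0.0535) = 130.8738
P₀ = V_6/(1+r)^6 = 130.8738/(1+0.105)^6 = 71.8917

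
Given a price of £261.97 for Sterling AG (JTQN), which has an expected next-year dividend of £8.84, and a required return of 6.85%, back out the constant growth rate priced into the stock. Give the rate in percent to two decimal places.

From P₀ = D₁/(r − g), the implied growth is g = r − D₁/P₀.
g = 0.0685 − 8.84/261.97 = 0.0685 − 0.03374 = 0.03476

3.48%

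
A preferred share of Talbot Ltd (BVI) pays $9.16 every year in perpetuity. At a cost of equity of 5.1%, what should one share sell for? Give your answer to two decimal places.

$179.61

Zero-growth DDM (perpetuity): P₀ = D/r = 9.16 / 0.051 = 179.6078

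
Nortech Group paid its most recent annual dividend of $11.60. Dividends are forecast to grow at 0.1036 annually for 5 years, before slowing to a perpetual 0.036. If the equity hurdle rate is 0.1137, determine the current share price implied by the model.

Two-stage DDM. Project D₁…D_5 at 0.1036, terminal growth 0.036, discount at r = 0.1137.
D_1 = 12.8018
D_2 = 14.1280
D_3 = 15.5917
D_4 = 17.2070
D_5 = 18.9896
Terminal value at t=5: TV = D_6/(r−g) = 19.6733/(0.1137−0.036) = 253.1950
P₀ = 12.8018/(1+0.1137)^1 + 14.1280/(1+0.1137)^2 + 15.5917/(1+0.1137)^3 + 17.2070/(1+0.1137)^4 + 18.9896/(1+0.1137)^5 + 253.1950/(1+0.1137)^5 = 204.2204

$204.22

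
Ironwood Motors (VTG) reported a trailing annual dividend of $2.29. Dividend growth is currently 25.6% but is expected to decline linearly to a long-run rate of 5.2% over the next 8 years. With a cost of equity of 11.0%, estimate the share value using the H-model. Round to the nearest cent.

$73.75

H-model: P₀ = D₀[(1+g_L) + H(g_S−g_L)]/(r−g_L), with H = 8/2 = 4.
P₀ = 2.29 × [(1+0.052) + 4×(0.256−0.052)] / (0.11−0.052)
   = 2.29 × 1.8680 / 0.058 = 73.7538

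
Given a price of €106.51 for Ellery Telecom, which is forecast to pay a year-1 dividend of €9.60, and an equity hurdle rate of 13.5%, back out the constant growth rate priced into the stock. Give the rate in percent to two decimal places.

From P₀ = D₁/(r − g), the implied growth is g = r − D₁/P₀.
g = 0.135 − 9.60/106.51 = 0.135 − 0.09013 = 0.04487

4.49%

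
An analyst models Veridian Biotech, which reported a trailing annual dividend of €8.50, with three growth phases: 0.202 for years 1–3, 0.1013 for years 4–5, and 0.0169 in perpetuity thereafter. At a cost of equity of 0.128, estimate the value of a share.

Three-stage DDM. Project D₁…D_5; terminal Gordon value at t=5 with g = 0.0169; discount at r = 0.128.
D_1 = 10.2170
D_2 = 12.2808
D_3 = 14.7616
D_4 = 16.2569
D_5 = 17.9037
TV_5 = 18.2063/(0.128−0.0169) = 163.8731
P₀ = Σ Dₜ/(1+r)ᵗ + TV_5/(1+r)^5 = 138.5750

€138.58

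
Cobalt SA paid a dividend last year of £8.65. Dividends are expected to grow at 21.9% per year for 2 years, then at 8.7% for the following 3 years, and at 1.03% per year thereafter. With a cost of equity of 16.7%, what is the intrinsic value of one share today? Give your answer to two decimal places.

£92.25

Three-stage DDM. Project D₁…D_5; terminal Gordon value at t=5 with g = 0.0103; discount at r = 0.167.
D_1 = 10.5443
D_2 = 12.8536
D_3 = 13.9718
D_4 = 15.1874
D_5 = 16.5087
TV_5 = 16.6787/(0.167−0.0103) = 106.4372
P₀ = Σ Dₜ/(1+r)ᵗ + TV_5/(1+r)^5 = 92.2544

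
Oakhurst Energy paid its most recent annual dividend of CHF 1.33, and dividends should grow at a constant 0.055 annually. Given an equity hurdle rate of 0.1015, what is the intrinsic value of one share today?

CHF 30.18

Gordon growth model: P₀ = D₁/(r − g). D₁ = 1.33 × (1 + 0.055) = 1.4031.
P₀ = 1.4031 / (0.1015 − 0.055) = 1.4031 / 0.0465 = 30.1753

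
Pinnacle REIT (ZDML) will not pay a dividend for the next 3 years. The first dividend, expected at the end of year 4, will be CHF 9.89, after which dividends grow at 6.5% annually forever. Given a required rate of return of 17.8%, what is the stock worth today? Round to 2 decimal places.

Deferred-dividend DDM. At t=3 the remaining stream is a growing perpetuity with first payment D_4 = 9.89.
V_3 = D_4/(r−g) = 9.89/(0.178−0.065) = 87.5221
P₀ = V_3/(1+r)^3 = 87.5221/(1+0.178)^3 = 53.5404

CHF 53.54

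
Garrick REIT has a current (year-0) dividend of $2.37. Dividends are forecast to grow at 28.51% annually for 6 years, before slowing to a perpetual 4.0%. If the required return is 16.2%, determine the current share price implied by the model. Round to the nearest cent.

$57.49

Two-stage DDM. Project D₁…D_6 at 0.2851, terminal growth 0.04, discount at r = 0.162.
D_1 = 3.0457
D_2 = 3.9140
D_3 = 5.0299
D_4 = 6.4639
D_5 = 8.3068
D_6 = 10.6750
Terminal value at t=6: TV = D_7/(r−g) = 11.1021/(0.162−0.04) = 91.0004
P₀ = 3.0457/(1+0.162)^1 + 3.9140/(1+0.162)^2 + 5.0299/(1+0.162)^3 + 6.4639/(1+0.162)^4 + 8.3068/(1+0.162)^5 + 10.6750/(1+0.162)^6 + 91.0004/(1+0.162)^6 = 57.4949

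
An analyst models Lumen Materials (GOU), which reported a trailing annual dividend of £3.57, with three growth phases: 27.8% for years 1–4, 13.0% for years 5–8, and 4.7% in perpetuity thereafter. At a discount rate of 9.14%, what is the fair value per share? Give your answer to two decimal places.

Three-stage DDM. Project D₁…D_8; terminal Gordon value at t=8 with g = 0.047; discount at r = 0.0914.
D_1 = 4.5625
D_2 = 5.8308
D_3 = 7.4518
D_4 = 9.5234
D_5 = 10.7614
D_6 = 12.1604
D_7 = 13.7413
D_8 = 15.5276
TV_8 = 16.2574/(0.0914−0.047) = 366.1585
P₀ = Σ Dₜ/(1+r)ᵗ + TV_8/(1+r)^8 = 232.7124

£232.71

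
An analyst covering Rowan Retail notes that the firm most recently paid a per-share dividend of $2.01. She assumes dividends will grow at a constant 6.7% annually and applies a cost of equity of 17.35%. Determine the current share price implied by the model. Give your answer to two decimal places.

$20.14

Gordon growth model: P₀ = D₁/(r − g). D₁ = 2.01 × (1 + 0.067) = 2.1447.
P₀ = 2.1447 / (0.1735 − 0.067) = 2.1447 / 0.1065 = 20.1377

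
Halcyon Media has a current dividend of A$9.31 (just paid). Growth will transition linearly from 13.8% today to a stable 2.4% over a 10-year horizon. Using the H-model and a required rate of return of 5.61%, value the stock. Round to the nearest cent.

H-model: P₀ = D₀[(1+g_L) + H(g_S−g_L)]/(r−g_L), with H = 10/2 = 5.
P₀ = 9.31 × [(1+0.024) + 5×(0.138−0.024)] / (0.0561−0.024)
   = 9.31 × 1.5940 / 0.0321 = 462.3097

A$462.31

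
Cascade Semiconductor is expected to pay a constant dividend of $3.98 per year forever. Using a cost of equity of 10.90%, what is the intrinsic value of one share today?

Zero-growth DDM (perpetuity): P₀ = D/r = 3.98 / 0.109 = 36.5138

$36.51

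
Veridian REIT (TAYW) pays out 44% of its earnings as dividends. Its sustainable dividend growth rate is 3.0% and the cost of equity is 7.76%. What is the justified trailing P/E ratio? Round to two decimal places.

Justified trailing P/E = b(1+g)/(r−g) = 0.44×(1+0.03)/(0.0776−0.03) = 9.5210

9.52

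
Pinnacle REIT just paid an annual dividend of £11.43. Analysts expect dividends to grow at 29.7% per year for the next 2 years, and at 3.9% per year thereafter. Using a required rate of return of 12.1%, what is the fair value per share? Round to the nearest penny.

£222.40

Two-stage DDM. Project D₁…D_2 at 0.297, terminal growth 0.039, discount at r = 0.121.
D_1 = 14.8247
D_2 = 19.2276
Terminal value at t=2: TV = D_3/(r−g) = 19.9775/(0.121−0.039) = 243.6284
P₀ = 14.8247/(1+0.121)^1 + 19.2276/(1+0.121)^2 + 243.6284/(1+0.121)^2 = 222.3981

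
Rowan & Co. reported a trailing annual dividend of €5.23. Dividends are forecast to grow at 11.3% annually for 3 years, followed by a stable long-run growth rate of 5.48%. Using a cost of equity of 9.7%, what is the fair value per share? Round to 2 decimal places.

Two-stage DDM. Project D₁…D_3 at 0.113, terminal growth 0.0548, discount at r = 0.097.
D_1 = 5.8210
D_2 = 6.4788
D_3 = 7.2109
Terminal value at t=3: TV = D_4/(r−g) = 7.6060/(0.097−0.0548) = 180.2374
P₀ = 5.8210/(1+0.097)^1 + 6.4788/(1+0.097)^2 + 7.2109/(1+0.097)^3 + 180.2374/(1+0.097)^3 = 152.6812

€152.68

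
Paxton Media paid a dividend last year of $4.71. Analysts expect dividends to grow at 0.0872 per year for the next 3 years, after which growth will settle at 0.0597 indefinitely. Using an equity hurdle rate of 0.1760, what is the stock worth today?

Two-stage DDM. Project D₁…D_3 at 0.0872, terminal growth 0.0597, discount at r = 0.176.
D_1 = 5.1207
D_2 = 5.5672
D_3 = 6.0527
Terminal value at t=3: TV = D_4/(r−g) = 6.4140/(0.176−0.0597) = 55.1509
P₀ = 5.1207/(1+0.176)^1 + 5.5672/(1+0.176)^2 + 6.0527/(1+0.176)^3 + 55.1509/(1+0.176)^3 = 46.0117

$46.01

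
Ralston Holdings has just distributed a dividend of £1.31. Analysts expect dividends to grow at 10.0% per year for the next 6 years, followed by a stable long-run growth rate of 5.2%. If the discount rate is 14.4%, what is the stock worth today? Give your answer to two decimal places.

Two-stage DDM. Project D₁…D_6 at 0.1, terminal growth 0.052, discount at r = 0.144.
D_1 = 1.4410
D_2 = 1.5851
D_3 = 1.7436
D_4 = 1.9180
D_5 = 2.1098
D_6 = 2.3207
Terminal value at t=6: TV = D_7/(r−g) = 2.4414/(0.144−0.052) = 26.5372
P₀ = 1.4410/(1+0.144)^1 + 1.5851/(1+0.144)^2 + 1.7436/(1+0.144)^3 + 1.9180/(1+0.144)^4 + 2.1098/(1+0.144)^5 + 2.3207/(1+0.144)^6 + 26.5372/(1+0.144)^6 = 18.7058

£18.71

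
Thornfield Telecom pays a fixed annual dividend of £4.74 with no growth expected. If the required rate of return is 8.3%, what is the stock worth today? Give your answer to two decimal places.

Zero-growth DDM (perpetuity): P₀ = D/r = 4.74 / 0.083 = 57.1084

£57.11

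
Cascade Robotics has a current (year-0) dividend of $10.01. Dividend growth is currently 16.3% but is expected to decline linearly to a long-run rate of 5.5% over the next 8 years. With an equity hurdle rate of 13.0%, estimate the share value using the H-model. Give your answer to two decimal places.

$198.46

H-model: P₀ = D₀[(1+g_L) + H(g_S−g_L)]/(r−g_L), with H = 8/2 = 4.
P₀ = 10.01 × [(1+0.055) + 4×(0.163−0.055)] / (0.13−0.055)
   = 10.01 × 1.4870 / 0.075 = 198.4649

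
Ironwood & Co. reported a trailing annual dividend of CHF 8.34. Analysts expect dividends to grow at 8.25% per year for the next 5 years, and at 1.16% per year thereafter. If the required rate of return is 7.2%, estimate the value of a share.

Two-stage DDM. Project D₁…D_5 at 0.0825, terminal growth 0.0116, discount at r = 0.072.
D_1 = 9.0281
D_2 = 9.7729
D_3 = 10.5791
D_4 = 11.4519
D_5 = 12.3967
Terminal value at t=5: TV = D_6/(r−g) = 12.5405/(0.072−0.0116) = 207.6240
P₀ = 9.0281/(1+0.072)^1 + 9.7729/(1+0.072)^2 + 10.5791/(1+0.072)^3 + 11.4519/(1+0.072)^4 + 12.3967/(1+0.072)^5 + 207.6240/(1+0.072)^5 = 189.5987

CHF 189.60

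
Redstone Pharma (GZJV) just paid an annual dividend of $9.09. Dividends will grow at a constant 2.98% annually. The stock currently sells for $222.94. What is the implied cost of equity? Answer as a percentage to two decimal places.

Rearranging the constant-growth DDM: r = D₁/P₀ + g.
D₁ = 9.09 × (1 + 0.0298) = 9.3609.
r = 9.3609 / 222.94 + 0.0298 = 0.04199 + 0.0298 = 0.07179

7.18%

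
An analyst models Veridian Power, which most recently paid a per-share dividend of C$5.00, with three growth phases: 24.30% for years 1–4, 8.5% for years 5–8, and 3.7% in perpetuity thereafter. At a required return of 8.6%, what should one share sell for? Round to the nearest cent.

C$243.53

Three-stage DDM. Project D₁…D_8; terminal Gordon value at t=8 with g = 0.037; discount at r = 0.086.
D_1 = 6.2150
D_2 = 7.7252
D_3 = 9.6025
D_4 = 11.9359
D_5 = 12.9504
D_6 = 14.0512
D_7 = 15.2456
D_8 = 16.5414
TV_8 = 17.1535/(0.086−0.037) = 350.0710
P₀ = Σ Dₜ/(1+r)ᵗ + TV_8/(1+r)^8 = 243.5288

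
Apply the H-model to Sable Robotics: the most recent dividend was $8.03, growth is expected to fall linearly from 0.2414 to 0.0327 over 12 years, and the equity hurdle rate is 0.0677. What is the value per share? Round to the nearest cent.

H-model: P₀ = D₀[(1+g_L) + H(g_S−g_L)]/(r−g_L), with H = 12/2 = 6.
P₀ = 8.03 × [(1+0.0327) + 6×(0.2414−0.0327)] / (0.0677−0.0327)
   = 8.03 × 2.2849 / 0.035 = 524.2213

$524.22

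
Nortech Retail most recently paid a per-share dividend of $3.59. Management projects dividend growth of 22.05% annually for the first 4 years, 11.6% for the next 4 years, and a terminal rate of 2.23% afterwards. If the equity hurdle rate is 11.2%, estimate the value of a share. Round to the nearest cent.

Three-stage DDM. Project D₁…D_8; terminal Gordon value at t=8 with g = 0.0223; discount at r = 0.112.
D_1 = 4.3816
D_2 = 5.3477
D_3 = 6.5269
D_4 = 7.9661
D_5 = 8.8902
D_6 = 9.9214
D_7 = 11.0723
D_8 = 12.3567
TV_8 = 12.6323/(0.112−0.0223) = 140.8278
P₀ = Σ Dₜ/(1+r)ᵗ + TV_8/(1+r)^8 = 99.4843

$99.48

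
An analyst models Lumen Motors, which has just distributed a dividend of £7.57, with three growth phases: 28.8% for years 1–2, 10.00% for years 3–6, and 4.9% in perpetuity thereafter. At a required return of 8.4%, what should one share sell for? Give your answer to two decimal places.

£403.68

Three-stage DDM. Project D₁…D_6; terminal Gordon value at t=6 with g = 0.049; discount at r = 0.084.
D_1 = 9.7502
D_2 = 12.5582
D_3 = 13.8140
D_4 = 15.1954
D_5 = 16.7150
D_6 = 18.3865
TV_6 = 19.2874/(0.084−0.049) = 551.0688
P₀ = Σ Dₜ/(1+r)ᵗ + TV_6/(1+r)^6 = 403.6810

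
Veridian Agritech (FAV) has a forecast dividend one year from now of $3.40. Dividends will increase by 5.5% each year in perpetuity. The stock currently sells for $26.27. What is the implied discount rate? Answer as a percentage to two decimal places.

18.44%

Rearranging the constant-growth DDM: r = D₁/P₀ + g.
r = 3.4000 / 26.27 + 0.055 = 0.12943 + 0.055 = 0.18443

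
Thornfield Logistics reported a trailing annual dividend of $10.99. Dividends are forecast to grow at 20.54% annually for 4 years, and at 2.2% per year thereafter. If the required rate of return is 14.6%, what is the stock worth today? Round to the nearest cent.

$160.83

Two-stage DDM. Project D₁…D_4 at 0.2054, terminal growth 0.022, discount at r = 0.146.
D_1 = 13.2473
D_2 = 15.9684
D_3 = 19.2483
D_4 = 23.2018
Terminal value at t=4: TV = D_5/(r−g) = 23.7123/(0.146−0.022) = 191.2281
P₀ = 13.2473/(1+0.146)^1 + 15.9684/(1+0.146)^2 + 19.2483/(1+0.146)^3 + 23.2018/(1+0.146)^4 + 191.2281/(1+0.146)^4 = 160.8292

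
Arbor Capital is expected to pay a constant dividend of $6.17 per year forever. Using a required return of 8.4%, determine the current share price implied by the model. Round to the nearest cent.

Zero-growth DDM (perpetuity): P₀ = D/r = 6.17 / 0.084 = 73.4524

$73.45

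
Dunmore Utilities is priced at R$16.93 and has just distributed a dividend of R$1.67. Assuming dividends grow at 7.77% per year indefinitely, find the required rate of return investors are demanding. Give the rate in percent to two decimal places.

Rearranging the constant-growth DDM: r = D₁/P₀ + g.
D₁ = 1.67 × (1 + 0.0777) = 1.7998.
r = 1.7998 / 16.93 + 0.0777 = 0.10631 + 0.0777 = 0.18401

18.40%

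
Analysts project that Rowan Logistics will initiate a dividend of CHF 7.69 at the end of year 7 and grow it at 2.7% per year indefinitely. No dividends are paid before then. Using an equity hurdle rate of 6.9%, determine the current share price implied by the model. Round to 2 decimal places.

Deferred-dividend DDM. At t=6 the remaining stream is a growing perpetuity with first payment D_7 = 7.69.
V_6 = D_7/(r−g) = 7.69/(0.069−0.027) = 183.0952
P₀ = V_6/(1+r)^6 = 183.0952/(1+0.069)^6 = 122.6905

CHF 122.69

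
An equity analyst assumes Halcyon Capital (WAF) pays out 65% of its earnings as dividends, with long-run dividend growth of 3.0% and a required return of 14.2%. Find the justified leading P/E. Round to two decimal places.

5.80

Justified leading P/E = b/(r−g) = 0.65/(0.142−0.03) = 5.8036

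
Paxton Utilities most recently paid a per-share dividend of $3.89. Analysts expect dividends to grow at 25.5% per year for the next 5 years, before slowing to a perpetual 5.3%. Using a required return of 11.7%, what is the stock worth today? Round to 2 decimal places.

Two-stage DDM. Project D₁…D_5 at 0.255, terminal growth 0.053, discount at r = 0.117.
D_1 = 4.8819
D_2 = 6.1268
D_3 = 7.6892
D_4 = 9.6499
D_5 = 12.1107
Terminal value at t=5: TV = D_6/(r−g) = 12.7525/(0.117−0.053) = 199.2584
P₀ = 4.8819/(1+0.117)^1 + 6.1268/(1+0.117)^2 + 7.6892/(1+0.117)^3 + 9.6499/(1+0.117)^4 + 12.1107/(1+0.117)^5 + 199.2584/(1+0.117)^5 = 142.5530

$142.55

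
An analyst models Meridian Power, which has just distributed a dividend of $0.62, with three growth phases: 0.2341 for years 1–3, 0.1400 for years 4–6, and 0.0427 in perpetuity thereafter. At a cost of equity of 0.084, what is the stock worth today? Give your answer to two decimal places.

Three-stage DDM. Project D₁…D_6; terminal Gordon value at t=6 with g = 0.0427; discount at r = 0.084.
D_1 = 0.7651
D_2 = 0.9443
D_3 = 1.1653
D_4 = 1.3285
D_5 = 1.5144
D_6 = 1.7265
TV_6 = 1.8002/(0.084−0.0427) = 43.5880
P₀ = Σ Dₜ/(1+r)ᵗ + TV_6/(1+r)^6 = 32.3276

$32.33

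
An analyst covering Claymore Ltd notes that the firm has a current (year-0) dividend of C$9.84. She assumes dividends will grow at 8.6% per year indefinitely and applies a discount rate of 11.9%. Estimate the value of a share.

C$323.83

Gordon growth model: P₀ = D₁/(r − g). D₁ = 9.84 × (1 + 0.086) = 10.6862.
P₀ = 10.6862 / (0.119 − 0.086) = 10.6862 / 0.033 = 323.8255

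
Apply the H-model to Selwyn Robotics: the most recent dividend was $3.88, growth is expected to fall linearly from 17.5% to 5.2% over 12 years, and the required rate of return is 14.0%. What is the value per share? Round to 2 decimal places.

H-model: P₀ = D₀[(1+g_L) + H(g_S−g_L)]/(r−g_L), with H = 12/2 = 6.
P₀ = 3.88 × [(1+0.052) + 6×(0.175−0.052)] / (0.14−0.052)
   = 3.88 × 1.7900 / 0.088 = 78.9227

$78.92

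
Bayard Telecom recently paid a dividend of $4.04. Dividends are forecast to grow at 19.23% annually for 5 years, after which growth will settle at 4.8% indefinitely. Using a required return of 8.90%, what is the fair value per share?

Two-stage DDM. Project D₁…D_5 at 0.1923, terminal growth 0.048, discount at r = 0.089.
D_1 = 4.8169
D_2 = 5.7432
D_3 = 6.8476
D_4 = 8.1644
D_5 = 9.7344
Terminal value at t=5: TV = D_6/(r−g) = 10.2016/(0.089−0.048) = 248.8207
P₀ = 4.8169/(1+0.089)^1 + 5.7432/(1+0.089)^2 + 6.8476/(1+0.089)^3 + 8.1644/(1+0.089)^4 + 9.7344/(1+0.089)^5 + 248.8207/(1+0.089)^5 = 189.1894

$189.19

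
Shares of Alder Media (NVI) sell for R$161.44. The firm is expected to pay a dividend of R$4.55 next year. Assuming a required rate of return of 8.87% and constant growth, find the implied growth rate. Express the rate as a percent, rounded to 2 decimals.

6.05%

From P₀ = D₁/(r − g), the implied growth is g = r − D₁/P₀.
g = 0.0887 − 4.55/161.44 = 0.0887 − 0.02818 = 0.06052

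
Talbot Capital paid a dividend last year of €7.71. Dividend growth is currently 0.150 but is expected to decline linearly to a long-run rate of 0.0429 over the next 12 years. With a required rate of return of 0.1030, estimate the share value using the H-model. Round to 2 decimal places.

€216.23

H-model: P₀ = D₀[(1+g_L) + H(g_S−g_L)]/(r−g_L), with H = 12/2 = 6.
P₀ = 7.71 × [(1+0.0429) + 6×(0.15−0.0429)] / (0.103−0.0429)
   = 7.71 × 1.6855 / 0.0601 = 216.2264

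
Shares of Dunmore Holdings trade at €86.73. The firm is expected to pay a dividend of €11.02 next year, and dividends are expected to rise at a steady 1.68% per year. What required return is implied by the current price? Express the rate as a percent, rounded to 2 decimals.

Rearranging the constant-growth DDM: r = D₁/P₀ + g.
r = 11.0200 / 86.73 + 0.0168 = 0.12706 + 0.0168 = 0.14386

14.39%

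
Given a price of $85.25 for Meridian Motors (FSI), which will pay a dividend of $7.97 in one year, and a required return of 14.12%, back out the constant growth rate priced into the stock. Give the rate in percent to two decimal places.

4.77%

From P₀ = D₁/(r − g), the implied growth is g = r − D₁/P₀.
g = 0.1412 − 7.97/85.25 = 0.1412 − 0.09349 = 0.04771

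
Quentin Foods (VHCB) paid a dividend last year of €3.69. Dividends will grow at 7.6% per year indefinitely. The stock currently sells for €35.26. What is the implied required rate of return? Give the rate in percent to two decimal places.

18.86%

Rearranging the constant-growth DDM: r = D₁/P₀ + g.
D₁ = 3.69 × (1 + 0.076) = 3.9704.
r = 3.9704 / 35.26 + 0.076 = 0.11260 + 0.076 = 0.18860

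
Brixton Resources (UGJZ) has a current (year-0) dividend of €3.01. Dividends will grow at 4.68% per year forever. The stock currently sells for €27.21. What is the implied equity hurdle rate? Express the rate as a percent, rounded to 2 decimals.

Rearranging the constant-growth DDM: r = D₁/P₀ + g.
D₁ = 3.01 × (1 + 0.0468) = 3.1509.
r = 3.1509 / 27.21 + 0.0468 = 0.11580 + 0.0468 = 0.16260

16.26%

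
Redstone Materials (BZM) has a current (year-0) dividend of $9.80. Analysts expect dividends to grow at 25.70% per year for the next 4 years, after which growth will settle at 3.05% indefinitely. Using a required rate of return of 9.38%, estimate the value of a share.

Two-stage DDM. Project D₁…D_4 at 0.257, terminal growth 0.0305, discount at r = 0.0938.
D_1 = 12.3186
D_2 = 15.4845
D_3 = 19.4640
D_4 = 24.4662
Terminal value at t=4: TV = D_5/(r−g) = 25.2125/(0.0938−0.0305) = 398.3011
P₀ = 12.3186/(1+0.0938)^1 + 15.4845/(1+0.0938)^2 + 19.4640/(1+0.0938)^3 + 24.4662/(1+0.0938)^4 + 398.3011/(1+0.0938)^4 = 334.4371

$334.44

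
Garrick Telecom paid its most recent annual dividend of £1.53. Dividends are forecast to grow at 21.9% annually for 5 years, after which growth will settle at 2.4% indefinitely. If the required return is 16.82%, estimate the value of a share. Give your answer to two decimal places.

£22.15

Two-stage DDM. Project D₁…D_5 at 0.219, terminal growth 0.024, discount at r = 0.1682.
D_1 = 1.8651
D_2 = 2.2735
D_3 = 2.7714
D_4 = 3.3784
D_5 = 4.1182
Terminal value at t=5: TV = D_6/(r−g) = 4.2171/(0.1682−0.024) = 29.2445
P₀ = 1.8651/(1+0.1682)^1 + 2.2735/(1+0.1682)^2 + 2.7714/(1+0.1682)^3 + 3.3784/(1+0.1682)^4 + 4.1182/(1+0.1682)^5 + 29.2445/(1+0.1682)^5 = 22.1496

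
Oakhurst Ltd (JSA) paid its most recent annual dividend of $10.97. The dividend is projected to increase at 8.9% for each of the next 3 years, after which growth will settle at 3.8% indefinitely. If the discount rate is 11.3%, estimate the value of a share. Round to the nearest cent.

$173.72

Two-stage DDM. Project D₁…D_3 at 0.089, terminal growth 0.038, discount at r = 0.113.
D_1 = 11.9463
D_2 = 13.0096
D_3 = 14.1674
Terminal value at t=3: TV = D_4/(r−g) = 14.7058/(0.113−0.038) = 196.0769
P₀ = 11.9463/(1+0.113)^1 + 13.0096/(1+0.113)^2 + 14.1674/(1+0.113)^3 + 196.0769/(1+0.113)^3 = 173.7245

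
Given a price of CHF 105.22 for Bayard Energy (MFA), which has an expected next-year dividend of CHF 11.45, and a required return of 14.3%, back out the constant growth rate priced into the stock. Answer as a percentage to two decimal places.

From P₀ = D₁/(r − g), the implied growth is g = r − D₁/P₀.
g = 0.143 − 11.45/105.22 = 0.143 − 0.10882 = 0.03418

3.42%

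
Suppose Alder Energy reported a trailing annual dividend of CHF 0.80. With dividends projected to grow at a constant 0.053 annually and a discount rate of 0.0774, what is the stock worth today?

Gordon growth model: P₀ = D₁/(r − g). D₁ = 0.80 × (1 + 0.053) = 0.8424.
P₀ = 0.8424 / (0.0774 − 0.053) = 0.8424 / 0.0244 = 34.5246

CHF 34.52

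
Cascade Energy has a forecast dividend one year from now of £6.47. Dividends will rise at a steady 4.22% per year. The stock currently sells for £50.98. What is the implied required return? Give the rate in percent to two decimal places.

16.91%

Rearranging the constant-growth DDM: r = D₁/P₀ + g.
r = 6.4700 / 50.98 + 0.0422 = 0.12691 + 0.0422 = 0.16911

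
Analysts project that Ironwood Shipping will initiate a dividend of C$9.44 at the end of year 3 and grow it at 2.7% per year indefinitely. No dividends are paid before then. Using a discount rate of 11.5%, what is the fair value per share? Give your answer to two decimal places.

Deferred-dividend DDM. At t=2 the remaining stream is a growing perpetuity with first payment D_3 = 9.44.
V_2 = D_3/(r−g) = 9.44/(0.115−0.027) = 107.2727
P₀ = V_2/(1+r)^2 = 107.2727/(1+0.115)^2 = 86.2859

C$86.29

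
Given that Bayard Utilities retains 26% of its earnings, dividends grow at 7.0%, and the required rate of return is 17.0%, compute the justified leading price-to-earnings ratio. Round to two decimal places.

Payout ratio b = 1 − 0.26 = 0.74.
Justified leading P/E = b/(r−g) = 0.74/(0.17−0.07) = 7.4000

7.40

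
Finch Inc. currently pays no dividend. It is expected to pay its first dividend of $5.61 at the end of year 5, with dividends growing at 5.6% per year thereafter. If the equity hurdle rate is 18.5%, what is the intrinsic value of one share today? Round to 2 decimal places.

Deferred-dividend DDM. At t=4 the remaining stream is a growing perpetuity with first payment D_5 = 5.61.
V_4 = D_5/(r−g) = 5.61/(0.185−0.056) = 43.4884
P₀ = V_4/(1+r)^4 = 43.4884/(1+0.185)^4 = 22.0546

$22.05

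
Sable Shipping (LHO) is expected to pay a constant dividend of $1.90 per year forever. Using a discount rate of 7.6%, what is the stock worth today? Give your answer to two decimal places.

Zero-growth DDM (perpetuity): P₀ = D/r = 1.90 / 0.076 = 25.0000

$25.00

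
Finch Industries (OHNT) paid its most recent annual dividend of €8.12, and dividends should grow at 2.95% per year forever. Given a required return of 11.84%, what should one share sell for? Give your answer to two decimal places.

Gordon growth model: P₀ = D₁/(r − g). D₁ = 8.12 × (1 + 0.0295) = 8.3595.
P₀ = 8.3595 / (0.1184 − 0.0295) = 8.3595 / 0.0889 = 94.0331

€94.03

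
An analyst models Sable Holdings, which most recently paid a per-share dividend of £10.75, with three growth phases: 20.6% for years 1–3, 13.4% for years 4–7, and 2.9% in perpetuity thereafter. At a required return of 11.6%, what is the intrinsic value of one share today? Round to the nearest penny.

£265.29

Three-stage DDM. Project D₁…D_7; terminal Gordon value at t=7 with g = 0.029; discount at r = 0.116.
D_1 = 12.9645
D_2 = 15.6352
D_3 = 18.8560
D_4 = 21.3827
D_5 = 24.2480
D_6 = 27.4973
D_7 = 31.1819
TV_7 = 32.0862/(0.116−0.029) = 368.8066
P₀ = Σ Dₜ/(1+r)ᵗ + TV_7/(1+r)^7 = 265.2857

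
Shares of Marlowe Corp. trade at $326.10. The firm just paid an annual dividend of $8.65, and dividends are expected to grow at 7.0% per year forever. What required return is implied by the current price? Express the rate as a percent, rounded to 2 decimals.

9.84%

Rearranging the constant-growth DDM: r = D₁/P₀ + g.
D₁ = 8.65 × (1 + 0.07) = 9.2555.
r = 9.2555 / 326.10 + 0.07 = 0.02838 + 0.07 = 0.09838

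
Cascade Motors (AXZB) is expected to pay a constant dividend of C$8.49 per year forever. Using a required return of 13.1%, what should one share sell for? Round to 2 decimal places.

Zero-growth DDM (perpetuity): P₀ = D/r = 8.49 / 0.131 = 64.8092

C$64.81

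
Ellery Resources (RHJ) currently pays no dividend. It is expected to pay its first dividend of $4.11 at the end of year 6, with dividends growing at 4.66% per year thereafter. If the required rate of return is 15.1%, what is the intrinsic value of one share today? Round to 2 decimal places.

$19.49

Deferred-dividend DDM. At t=5 the remaining stream is a growing perpetuity with first payment D_6 = 4.11.
V_5 = D_6/(r−g) = 4.11/(0.151−0.0466) = 39.3678
P₀ = V_5/(1+r)^5 = 39.3678/(1+0.151)^5 = 19.4879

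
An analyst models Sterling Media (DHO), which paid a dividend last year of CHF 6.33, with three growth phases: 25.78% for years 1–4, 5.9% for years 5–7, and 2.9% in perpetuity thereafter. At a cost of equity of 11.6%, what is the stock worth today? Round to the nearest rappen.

CHF 165.29

Three-stage DDM. Project D₁…D_7; terminal Gordon value at t=7 with g = 0.029; discount at r = 0.116.
D_1 = 7.9619
D_2 = 10.0144
D_3 = 12.5962
D_4 = 15.8435
D_5 = 16.7782
D_6 = 17.7681
D_7 = 18.8165
TV_7 = 19.3621/(0.116−0.029) = 222.5533
P₀ = Σ Dₜ/(1+r)ᵗ + TV_7/(1+r)^7 = 165.2934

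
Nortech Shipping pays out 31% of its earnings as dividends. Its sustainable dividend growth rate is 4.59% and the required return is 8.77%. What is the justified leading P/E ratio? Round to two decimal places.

Justified leading P/E = b/(r−g) = 0.31/(0.0877−0.0459) = 7.4163

7.42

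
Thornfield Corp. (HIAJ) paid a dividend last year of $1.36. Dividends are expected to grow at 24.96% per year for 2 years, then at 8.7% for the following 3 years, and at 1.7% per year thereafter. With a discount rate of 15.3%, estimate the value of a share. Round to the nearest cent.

$17.34

Three-stage DDM. Project D₁…D_5; terminal Gordon value at t=5 with g = 0.017; discount at r = 0.153.
D_1 = 1.6995
D_2 = 2.1236
D_3 = 2.3084
D_4 = 2.5092
D_5 = 2.7275
TV_5 = 2.7739/(0.153−0.017) = 20.3963
P₀ = Σ Dₜ/(1+r)ᵗ + TV_5/(1+r)^5 = 17.3450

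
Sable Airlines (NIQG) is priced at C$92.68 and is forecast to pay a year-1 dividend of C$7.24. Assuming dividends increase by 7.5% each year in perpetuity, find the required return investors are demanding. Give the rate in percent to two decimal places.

15.31%

Rearranging the constant-growth DDM: r = D₁/P₀ + g.
r = 7.2400 / 92.68 + 0.075 = 0.07812 + 0.075 = 0.15312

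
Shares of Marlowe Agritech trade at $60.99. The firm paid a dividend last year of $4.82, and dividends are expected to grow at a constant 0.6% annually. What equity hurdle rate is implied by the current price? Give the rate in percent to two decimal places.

Rearranging the constant-growth DDM: r = D₁/P₀ + g.
D₁ = 4.82 × (1 + 0.006) = 4.8489.
r = 4.8489 / 60.99 + 0.006 = 0.07950 + 0.006 = 0.08550

8.55%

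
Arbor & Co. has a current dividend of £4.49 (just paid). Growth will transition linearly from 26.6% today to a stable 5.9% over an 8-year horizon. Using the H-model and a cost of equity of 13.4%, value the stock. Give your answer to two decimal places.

£112.97

H-model: P₀ = D₀[(1+g_L) + H(g_S−g_L)]/(r−g_L), with H = 8/2 = 4.
P₀ = 4.49 × [(1+0.059) + 4×(0.266−0.059)] / (0.134−0.059)
   = 4.49 × 1.8870 / 0.075 = 112.9684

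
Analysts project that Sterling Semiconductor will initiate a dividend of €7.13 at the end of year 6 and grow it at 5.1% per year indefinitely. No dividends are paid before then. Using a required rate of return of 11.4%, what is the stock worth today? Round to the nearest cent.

Deferred-dividend DDM. At t=5 the remaining stream is a growing perpetuity with first payment D_6 = 7.13.
V_5 = D_6/(r−g) = 7.13/(0.114−0.051) = 113.1746
P₀ = V_5/(1+r)^5 = 113.1746/(1+0.114)^5 = 65.9664

€65.97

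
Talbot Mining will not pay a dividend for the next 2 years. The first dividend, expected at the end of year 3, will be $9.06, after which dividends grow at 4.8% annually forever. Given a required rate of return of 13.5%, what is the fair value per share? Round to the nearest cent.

Deferred-dividend DDM. At t=2 the remaining stream is a growing perpetuity with first payment D_3 = 9.06.
V_2 = D_3/(r−g) = 9.06/(0.135−0.048) = 104.1379
P₀ = V_2/(1+r)^2 = 104.1379/(1+0.135)^2 = 80.8383

$80.84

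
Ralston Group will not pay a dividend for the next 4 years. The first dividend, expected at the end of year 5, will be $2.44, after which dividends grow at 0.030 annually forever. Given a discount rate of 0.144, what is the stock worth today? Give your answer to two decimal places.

Deferred-dividend DDM. At t=4 the remaining stream is a growing perpetuity with first payment D_5 = 2.44.
V_4 = D_5/(r−g) = 2.44/(0.144−0.03) = 21.4035
P₀ = V_4/(1+r)^4 = 21.4035/(1+0.144)^4 = 12.4963

$12.50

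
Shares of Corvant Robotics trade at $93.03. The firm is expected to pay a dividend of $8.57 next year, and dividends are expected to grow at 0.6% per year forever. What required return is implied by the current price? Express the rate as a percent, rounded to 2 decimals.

9.81%

Rearranging the constant-growth DDM: r = D₁/P₀ + g.
r = 8.5700 / 93.03 + 0.006 = 0.09212 + 0.006 = 0.09812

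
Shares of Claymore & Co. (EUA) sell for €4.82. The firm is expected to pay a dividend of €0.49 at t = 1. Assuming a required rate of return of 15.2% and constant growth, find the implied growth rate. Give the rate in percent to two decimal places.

5.03%

From P₀ = D₁/(r − g), the implied growth is g = r − D₁/P₀.
g = 0.152 − 0.49/4.82 = 0.152 − 0.10166 = 0.05034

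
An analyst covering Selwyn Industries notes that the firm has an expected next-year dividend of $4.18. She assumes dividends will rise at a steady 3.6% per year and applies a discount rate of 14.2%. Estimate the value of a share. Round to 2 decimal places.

$39.43

Gordon growth model: P₀ = D₁/(r − g), with D₁ = 4.18 given directly.
P₀ = 4.1800 / (0.142 − 0.036) = 4.1800 / 0.106 = 39.4340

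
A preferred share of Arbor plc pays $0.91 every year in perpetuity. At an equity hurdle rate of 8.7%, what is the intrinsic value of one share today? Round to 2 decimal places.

$10.46

Zero-growth DDM (perpetuity): P₀ = D/r = 0.91 / 0.087 = 10.4598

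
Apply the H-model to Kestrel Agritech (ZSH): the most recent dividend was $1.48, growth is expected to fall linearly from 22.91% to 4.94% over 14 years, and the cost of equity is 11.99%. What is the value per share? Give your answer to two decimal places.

$48.44

H-model: P₀ = D₀[(1+g_L) + H(g_S−g_L)]/(r−g_L), with H = 14/2 = 7.
P₀ = 1.48 × [(1+0.0494) + 7×(0.2291−0.0494)] / (0.1199−0.0494)
   = 1.48 × 2.3073 / 0.0705 = 48.4369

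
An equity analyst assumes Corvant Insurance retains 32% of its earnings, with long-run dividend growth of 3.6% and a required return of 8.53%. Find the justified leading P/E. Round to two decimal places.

13.79

Payout ratio b = 1 − 0.32 = 0.68.
Justified leading P/E = b/(r−g) = 0.68/(0.0853−0.036) = 13.7931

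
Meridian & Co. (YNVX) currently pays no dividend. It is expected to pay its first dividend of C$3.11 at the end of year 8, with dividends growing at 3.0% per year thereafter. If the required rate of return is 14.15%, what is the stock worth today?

C$11.04

Deferred-dividend DDM. At t=7 the remaining stream is a growing perpetuity with first payment D_8 = 3.11.
V_7 = D_8/(r−g) = 3.11/(0.1415−0.03) = 27.8924
P₀ = V_7/(1+r)^7 = 27.8924/(1+0.1415)^7 = 11.0447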